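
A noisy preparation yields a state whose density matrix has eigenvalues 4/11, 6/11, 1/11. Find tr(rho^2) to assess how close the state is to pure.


tr(rho^2) = sum of eigenvalues squared
= (4/11)^2 + (6/11)^2 + (1/11)^2
= (16 + 36 + 1) / 121
= 53/121
= 0.4380

0.4380


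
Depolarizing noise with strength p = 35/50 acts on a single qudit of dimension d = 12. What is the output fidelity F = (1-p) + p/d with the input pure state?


F = (1-p) + p/d
= (1 - 0.7000) + 0.7000/12
= 0.3000 + 0.0583
= 0.3583

0.3583


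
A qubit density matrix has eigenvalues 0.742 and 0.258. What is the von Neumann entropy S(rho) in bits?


S = -p*log2(p) - (1-p)*log2(1-p)
p = 0.7420, 1-p = 0.2580
= -0.7420 * log2(0.7420) - 0.2580 * log2(0.2580)
= -(-0.3194) - (-0.5043)
= 0.8237

0.8237


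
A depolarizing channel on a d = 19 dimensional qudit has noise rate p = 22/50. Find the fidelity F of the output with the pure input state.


F = (1-p) + p/d
= (1 - 0.4400) + 0.4400/19
= 0.5600 + 0.0232
= 0.5832

0.5832


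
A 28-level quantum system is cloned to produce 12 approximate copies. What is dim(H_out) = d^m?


Output space = H^(tensor 12) where dim(H) = 28
dim = 28^12
= 784 (after 2 factors)
= 21952 (after 3 factors)
= 614656 (after 4 factors)
= 17210368 (after 5 factors)
= 481890304 (after 6 factors)
= 13492928512 (after 7 factors)
= 377801998336 (after 8 factors)
= 10578455953408 (after 9 factors)
= 296196766695424 (after 10 factors)
= 8293509467471872 (after 11 factors)
= 232218265089212416 (after 12 factors)
= 232218265089212416

232218265089212416


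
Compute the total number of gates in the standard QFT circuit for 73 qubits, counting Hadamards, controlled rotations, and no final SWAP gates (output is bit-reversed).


Hadamard gates: 73
Controlled rotations: n*(n-1)/2 = 73*72/2 = 2628
SWAP gates: 0 (omitted)
Total = 73 + 2628
= 2701

2701


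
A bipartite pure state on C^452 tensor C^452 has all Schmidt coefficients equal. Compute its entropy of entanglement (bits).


For a maximally entangled state in d x d:
S = log2(d) = log2(452)
= 8.8202

8.8202


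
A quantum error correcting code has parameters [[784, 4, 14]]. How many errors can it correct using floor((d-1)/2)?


Code parameters: [[784, 4, 14]], distance d = 14.
Number of correctable errors = floor((d-1)/2)
= floor((14 - 1)/2)
= floor(13/2)
= 6

6


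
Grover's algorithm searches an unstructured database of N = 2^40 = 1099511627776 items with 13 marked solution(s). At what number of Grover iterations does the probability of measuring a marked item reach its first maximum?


After j Grover iterations the success probability is P(j) = sin^2((2j+1)*theta), where sin(theta) = sqrt(k/N).
N = 2^40 = 1099511627776, k = 13
sin(theta) = sqrt(k/N) = 3.438521648e-06
theta = arcsin(sqrt(k/N)) = 3.438521648e-06 rad
P(j) reaches its first maximum when (2j+1)*theta is as close as possible to pi/2, i.e. j = round(pi/(4*theta) - 1/2).
pi/(4*theta) - 1/2 = 228411.0803
(For comparison, the common estimate pi/4 * sqrt(N/k) = 228411.5803; the exact maximiser is used here.)
Optimal iterations = 228411

228411


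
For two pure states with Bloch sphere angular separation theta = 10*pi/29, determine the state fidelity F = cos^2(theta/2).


For states separated by angle theta on Bloch sphere:
F = cos^2(theta/2)
theta = 10*pi/29 = 1.0833
theta/2 = 0.5417
cos(theta/2) = 0.8569
F = 0.7342

0.7342


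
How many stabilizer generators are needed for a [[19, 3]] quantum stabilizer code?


For an [[n,k]] stabilizer code:
Number of stabilizer generators = n - k
= 19 - 3
= 16

16


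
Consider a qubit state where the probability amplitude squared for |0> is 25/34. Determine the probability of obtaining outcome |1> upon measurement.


|alpha|^2 = 25/34 = 0.7353
|beta|^2 = 1 - 25/34 = 9/34 = 0.2647
P(|1>) = |beta|^2 = 0.2647

0.2647


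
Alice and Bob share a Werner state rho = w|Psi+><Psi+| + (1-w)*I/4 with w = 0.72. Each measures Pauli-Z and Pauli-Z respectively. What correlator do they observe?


|Psi+> = (|01> + |10>)/sqrt(2)
For the pure Bell state, <Z_A Z_B> = -1 (Bell-state Pauli correlator).
The maximally-mixed part I/4 has tr(I/4 * P tensor P) = 0 for any traceless Pauli P.
So <Z_A Z_B>_rho = w * (-1) + (1 - w) * 0
= 0.72 * (-1)
= -0.7200

-0.7200


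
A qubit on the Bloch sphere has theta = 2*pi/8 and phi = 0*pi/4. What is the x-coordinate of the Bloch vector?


theta = 0.7854, phi = 0.0000
r_x = sin(theta)*cos(phi) = 0.7071 * 1.0000
r_x = 0.7071

0.7071


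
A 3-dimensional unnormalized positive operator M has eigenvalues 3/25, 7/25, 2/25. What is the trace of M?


tr(M) = sum of eigenvalues
= 3/25 + 7/25 + 2/25
= 12/25
= 0.4800

0.4800


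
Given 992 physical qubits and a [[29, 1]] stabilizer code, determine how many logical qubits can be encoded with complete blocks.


Each code block uses 29 physical qubits for 1 logical qubit(s).
Number of complete blocks = floor(992 / 29) = 34
Logical qubits = 34 * 1
= 34

34


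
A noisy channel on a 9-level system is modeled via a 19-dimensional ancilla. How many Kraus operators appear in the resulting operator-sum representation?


Tracing out the environment in an orthonormal basis {|i>_E} gives Kraus operators K_i = <i|_E U |0>_E.
Number of Kraus operators = dim(H_env) = d_env
= 19

19


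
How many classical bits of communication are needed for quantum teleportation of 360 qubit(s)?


Quantum teleportation requires 2 classical bits per qubit teleported.
360 qubit(s) -> 2 * 360 = 720 classical bits

720


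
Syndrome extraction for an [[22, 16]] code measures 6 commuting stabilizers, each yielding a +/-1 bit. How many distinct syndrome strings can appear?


Each stabilizer generator gives a binary (+1 or -1) measurement outcome.
With 6 independent generators:
Total syndromes = 2^6
= 64

64


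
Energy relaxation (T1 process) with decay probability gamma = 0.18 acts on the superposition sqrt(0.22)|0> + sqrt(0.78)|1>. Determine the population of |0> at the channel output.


For amplitude damping with parameter gamma on state sqrt(a)|0> + sqrt(b)|1>:
alpha^2 = 0.22, beta^2 = 0.78
P(|0>) = alpha^2 + gamma * beta^2
= 0.22 + 0.18 * 0.78
= 0.22 + 0.1404
= 0.3604

0.3604


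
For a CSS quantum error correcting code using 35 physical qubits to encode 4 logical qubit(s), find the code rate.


Code rate R = k/n
= 4/35
= 0.1143

0.1143


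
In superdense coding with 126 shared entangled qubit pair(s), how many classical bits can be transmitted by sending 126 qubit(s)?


Superdense coding allows 2 classical bits per shared entangled pair.
126 pair(s) -> 2 * 126 = 252 classical bits

252


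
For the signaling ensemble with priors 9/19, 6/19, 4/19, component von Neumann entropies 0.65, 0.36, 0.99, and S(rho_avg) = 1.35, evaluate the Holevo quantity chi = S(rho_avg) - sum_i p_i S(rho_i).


chi = S(rho) - sum_i p_i * S(rho_i)
Weighted entropy = 9/19 * 0.65 + 6/19 * 0.36 + 4/19 * 0.99
= 0.6300
chi = 1.35 - 0.6300
= 0.7200

0.7200


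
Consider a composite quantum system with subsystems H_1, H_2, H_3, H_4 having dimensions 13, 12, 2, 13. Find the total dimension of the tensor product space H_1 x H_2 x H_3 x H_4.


dim(H_1 x H_2 x H_3 x H_4) = 13 * 12 * 2 * 13
= 156 * 2 * 13
= 312 * 13
= 4056

4056


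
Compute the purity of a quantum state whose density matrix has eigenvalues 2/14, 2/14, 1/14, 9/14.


tr(rho^2) = sum of eigenvalues squared
= (2/14)^2 + (2/14)^2 + (1/14)^2 + (9/14)^2
= (4 + 4 + 1 + 81) / 196
= 90/196
= 0.4592

0.4592


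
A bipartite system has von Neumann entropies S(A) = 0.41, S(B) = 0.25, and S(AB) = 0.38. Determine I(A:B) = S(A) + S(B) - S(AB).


I(A:B) = S(A) + S(B) - S(AB)
= 0.41 + 0.25 - 0.38
= 0.2800

0.2800


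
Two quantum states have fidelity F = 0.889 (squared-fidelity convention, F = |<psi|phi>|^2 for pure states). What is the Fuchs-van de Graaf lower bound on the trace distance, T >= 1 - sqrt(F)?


Fuchs-van de Graaf (squared-fidelity convention): 1 - sqrt(F) <= T <= sqrt(1 - F).
Lower bound: T >= 1 - sqrt(F)
sqrt(F) = sqrt(0.889) = 0.9429
T >= 1 - 0.9429
T >= 0.0571

0.0571


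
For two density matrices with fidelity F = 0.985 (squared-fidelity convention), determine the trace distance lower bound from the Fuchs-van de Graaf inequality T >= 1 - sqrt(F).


Fuchs-van de Graaf (squared-fidelity convention): 1 - sqrt(F) <= T <= sqrt(1 - F).
Lower bound: T >= 1 - sqrt(F)
sqrt(F) = sqrt(0.985) = 0.9925
T >= 1 - 0.9925
T >= 0.0075

0.0075


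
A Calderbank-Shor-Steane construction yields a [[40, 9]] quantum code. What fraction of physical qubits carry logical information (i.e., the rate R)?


Code rate R = k/n
= 9/40
= 0.2250

0.2250


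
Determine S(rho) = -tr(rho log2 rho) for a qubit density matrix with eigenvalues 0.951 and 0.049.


S = -p*log2(p) - (1-p)*log2(1-p)
p = 0.9510, 1-p = 0.0490
= -0.9510 * log2(0.9510) - 0.0490 * log2(0.0490)
= -(-0.0689) - (-0.2132)
= 0.2821

0.2821


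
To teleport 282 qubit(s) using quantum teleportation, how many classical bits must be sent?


Quantum teleportation requires 2 classical bits per qubit teleported.
282 qubit(s) -> 2 * 282 = 564 classical bits

564


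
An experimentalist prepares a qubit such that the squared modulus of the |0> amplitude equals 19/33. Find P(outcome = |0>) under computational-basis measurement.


|alpha|^2 = 19/33 = 0.5758
|beta|^2 = 1 - 19/33 = 14/33 = 0.4242
P(|0>) = |alpha|^2 = 0.5758

0.5758


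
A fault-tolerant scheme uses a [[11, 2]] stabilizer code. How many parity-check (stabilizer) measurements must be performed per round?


For an [[n,k]] stabilizer code:
Number of stabilizer generators = n - k
= 11 - 2
= 9

9


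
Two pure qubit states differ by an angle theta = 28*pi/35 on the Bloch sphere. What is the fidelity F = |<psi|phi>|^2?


For states separated by angle theta on Bloch sphere:
F = cos^2(theta/2)
theta = 28*pi/35 = 2.5133
theta/2 = 1.2566
cos(theta/2) = 0.3090
F = 0.0955

0.0955


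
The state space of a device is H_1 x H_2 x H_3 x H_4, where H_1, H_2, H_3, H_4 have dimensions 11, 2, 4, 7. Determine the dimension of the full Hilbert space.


dim(H_1 x H_2 x H_3 x H_4) = 11 * 2 * 4 * 7
= 22 * 4 * 7
= 88 * 7
= 616

616


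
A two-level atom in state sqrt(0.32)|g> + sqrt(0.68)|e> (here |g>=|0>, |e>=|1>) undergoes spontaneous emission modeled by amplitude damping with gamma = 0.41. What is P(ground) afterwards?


For amplitude damping with parameter gamma on state sqrt(a)|0> + sqrt(b)|1>:
alpha^2 = 0.32, beta^2 = 0.68
P(|0>) = alpha^2 + gamma * beta^2
= 0.32 + 0.41 * 0.68
= 0.32 + 0.2788
= 0.5988

0.5988


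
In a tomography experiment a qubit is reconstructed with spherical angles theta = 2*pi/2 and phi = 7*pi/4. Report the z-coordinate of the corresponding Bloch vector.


theta = 3.1416, phi = 5.4978
r_z = cos(theta) = -1.0000

-1.0000


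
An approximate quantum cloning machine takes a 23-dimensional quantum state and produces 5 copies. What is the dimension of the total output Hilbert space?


Output space = H^(tensor 5) where dim(H) = 23
dim = 23^5
= 529 (after 2 factors)
= 12167 (after 3 factors)
= 279841 (after 4 factors)
= 6436343 (after 5 factors)
= 6436343

6436343


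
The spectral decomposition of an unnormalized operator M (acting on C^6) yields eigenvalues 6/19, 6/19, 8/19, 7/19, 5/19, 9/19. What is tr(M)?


tr(M) = sum of eigenvalues
= 6/19 + 6/19 + 8/19 + 7/19 + 5/19 + 9/19
= 41/19
= 2.1579

2.1579


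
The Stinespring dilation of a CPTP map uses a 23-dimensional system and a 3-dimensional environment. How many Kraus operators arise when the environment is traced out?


Tracing out the environment in an orthonormal basis {|i>_E} gives Kraus operators K_i = <i|_E U |0>_E.
Number of Kraus operators = dim(H_env) = d_env
= 3

3


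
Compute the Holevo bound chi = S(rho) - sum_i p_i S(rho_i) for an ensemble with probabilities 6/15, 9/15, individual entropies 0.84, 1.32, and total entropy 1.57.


chi = S(rho) - sum_i p_i * S(rho_i)
Weighted entropy = 6/15 * 0.84 + 9/15 * 1.32
= 1.1280
chi = 1.57 - 1.1280
= 0.4420

0.4420


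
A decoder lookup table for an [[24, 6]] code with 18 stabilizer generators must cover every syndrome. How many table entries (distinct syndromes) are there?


Each stabilizer generator gives a binary (+1 or -1) measurement outcome.
With 18 independent generators:
Total syndromes = 2^18
= 262144

262144


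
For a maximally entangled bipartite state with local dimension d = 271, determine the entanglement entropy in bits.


For a maximally entangled state in d x d:
S = log2(d) = log2(271)
= 8.0821

8.0821


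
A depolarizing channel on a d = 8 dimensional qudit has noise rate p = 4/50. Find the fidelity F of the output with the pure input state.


F = (1-p) + p/d
= (1 - 0.0800) + 0.0800/8
= 0.9200 + 0.0100
= 0.9300

0.9300


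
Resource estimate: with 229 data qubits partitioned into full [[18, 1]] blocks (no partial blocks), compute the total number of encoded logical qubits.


Each code block uses 18 physical qubits for 1 logical qubit(s).
Number of complete blocks = floor(229 / 18) = 12
Logical qubits = 12 * 1
= 12

12


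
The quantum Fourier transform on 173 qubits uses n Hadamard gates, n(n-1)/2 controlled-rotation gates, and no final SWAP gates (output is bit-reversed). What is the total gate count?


Hadamard gates: 173
Controlled rotations: n*(n-1)/2 = 173*172/2 = 14878
SWAP gates: 0 (omitted)
Total = 173 + 14878
= 15051

15051


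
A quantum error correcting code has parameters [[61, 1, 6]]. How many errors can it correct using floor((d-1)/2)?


Code parameters: [[61, 1, 6]], distance d = 6.
Number of correctable errors = floor((d-1)/2)
= floor((6 - 1)/2)
= floor(5/2)
= 2

2


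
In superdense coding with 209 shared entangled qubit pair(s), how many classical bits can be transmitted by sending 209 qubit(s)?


Superdense coding allows 2 classical bits per shared entangled pair.
209 pair(s) -> 2 * 209 = 418 classical bits

418


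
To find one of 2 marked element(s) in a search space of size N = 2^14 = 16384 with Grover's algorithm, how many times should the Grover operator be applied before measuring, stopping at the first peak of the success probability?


After j Grover iterations the success probability is P(j) = sin^2((2j+1)*theta), where sin(theta) = sqrt(k/N).
N = 2^14 = 16384, k = 2
sin(theta) = sqrt(k/N) = 0.01104854346
theta = arcsin(sqrt(k/N)) = 0.01104876825 rad
P(j) reaches its first maximum when (2j+1)*theta is as close as possible to pi/2, i.e. j = round(pi/(4*theta) - 1/2).
pi/(4*theta) - 1/2 = 70.5847
(For comparison, the common estimate pi/4 * sqrt(N/k) = 71.0861; the exact maximiser is used here.)
Optimal iterations = 71

71


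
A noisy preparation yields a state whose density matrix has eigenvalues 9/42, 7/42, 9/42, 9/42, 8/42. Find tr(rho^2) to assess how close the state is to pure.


tr(rho^2) = sum of eigenvalues squared
= (9/42)^2 + (7/42)^2 + (9/42)^2 + (9/42)^2 + (8/42)^2
= (81 + 49 + 81 + 81 + 64) / 1764
= 356/1764
= 0.2018

0.2018


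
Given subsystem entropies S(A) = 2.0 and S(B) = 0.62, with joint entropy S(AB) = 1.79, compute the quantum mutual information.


I(A:B) = S(A) + S(B) - S(AB)
= 2.0 + 0.62 - 1.79
= 0.8300

0.8300


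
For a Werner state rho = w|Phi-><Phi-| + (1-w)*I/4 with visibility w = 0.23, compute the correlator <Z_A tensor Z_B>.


|Phi-> = (|00> - |11>)/sqrt(2)
For the pure Bell state, <Z_A Z_B> = +1 (Bell-state Pauli correlator).
The maximally-mixed part I/4 has tr(I/4 * P tensor P) = 0 for any traceless Pauli P.
So <Z_A Z_B>_rho = w * (+1) + (1 - w) * 0
= 0.23 * (+1)
= 0.2300

0.2300


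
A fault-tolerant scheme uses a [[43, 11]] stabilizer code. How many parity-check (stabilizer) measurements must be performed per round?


For an [[n,k]] stabilizer code:
Number of stabilizer generators = n - k
= 43 - 11
= 32

32


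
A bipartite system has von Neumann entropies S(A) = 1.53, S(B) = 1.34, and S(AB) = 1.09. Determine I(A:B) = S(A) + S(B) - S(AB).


I(A:B) = S(A) + S(B) - S(AB)
= 1.53 + 1.34 - 1.09
= 1.7800

1.7800


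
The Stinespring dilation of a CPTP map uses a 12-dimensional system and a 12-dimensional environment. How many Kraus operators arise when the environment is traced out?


Tracing out the environment in an orthonormal basis {|i>_E} gives Kraus operators K_i = <i|_E U |0>_E.
Number of Kraus operators = dim(H_env) = d_env
= 12

12


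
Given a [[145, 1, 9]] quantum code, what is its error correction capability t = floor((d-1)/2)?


Code parameters: [[145, 1, 9]], distance d = 9.
Number of correctable errors = floor((d-1)/2)
= floor((9 - 1)/2)
= floor(8/2)
= 4

4


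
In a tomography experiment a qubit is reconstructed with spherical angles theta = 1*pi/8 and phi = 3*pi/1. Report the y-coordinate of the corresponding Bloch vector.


theta = 0.3927, phi = 9.4248
r_y = sin(theta)*sin(phi) = 0.3827 * 0.0000
r_y = 0.0000

0.0000


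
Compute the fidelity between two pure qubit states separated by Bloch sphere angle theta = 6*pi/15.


For states separated by angle theta on Bloch sphere:
F = cos^2(theta/2)
theta = 6*pi/15 = 1.2566
theta/2 = 0.6283
cos(theta/2) = 0.8090
F = 0.6545

0.6545


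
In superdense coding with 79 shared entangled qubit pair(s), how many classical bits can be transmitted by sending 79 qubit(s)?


Superdense coding allows 2 classical bits per shared entangled pair.
79 pair(s) -> 2 * 79 = 158 classical bits

158


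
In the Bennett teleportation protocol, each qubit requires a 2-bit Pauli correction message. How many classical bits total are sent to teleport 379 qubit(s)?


Quantum teleportation requires 2 classical bits per qubit teleported.
379 qubit(s) -> 2 * 379 = 758 classical bits

758


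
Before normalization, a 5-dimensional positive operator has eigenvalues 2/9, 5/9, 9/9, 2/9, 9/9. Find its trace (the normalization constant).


tr(M) = sum of eigenvalues
= 2/9 + 5/9 + 9/9 + 2/9 + 9/9
= 27/9
= 3.0000

3.0000


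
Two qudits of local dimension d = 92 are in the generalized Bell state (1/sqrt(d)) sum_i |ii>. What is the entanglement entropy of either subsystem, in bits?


For a maximally entangled state in d x d:
S = log2(d) = log2(92)
= 6.5236

6.5236


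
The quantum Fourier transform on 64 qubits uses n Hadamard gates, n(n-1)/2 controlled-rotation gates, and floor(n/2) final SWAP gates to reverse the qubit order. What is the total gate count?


Hadamard gates: 64
Controlled rotations: n*(n-1)/2 = 64*63/2 = 2016
SWAP gates: floor(n/2) = floor(64/2) = 32
Total = 64 + 2016 + 32
= 2112

2112


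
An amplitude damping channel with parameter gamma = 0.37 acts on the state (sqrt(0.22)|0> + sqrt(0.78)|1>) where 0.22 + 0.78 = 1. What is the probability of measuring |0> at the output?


For amplitude damping with parameter gamma on state sqrt(a)|0> + sqrt(b)|1>:
alpha^2 = 0.22, beta^2 = 0.78
P(|0>) = alpha^2 + gamma * beta^2
= 0.22 + 0.37 * 0.78
= 0.22 + 0.2886
= 0.5086

0.5086


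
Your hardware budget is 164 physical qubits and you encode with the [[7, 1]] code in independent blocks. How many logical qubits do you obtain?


Each code block uses 7 physical qubits for 1 logical qubit(s).
Number of complete blocks = floor(164 / 7) = 23
Logical qubits = 23 * 1
= 23

23


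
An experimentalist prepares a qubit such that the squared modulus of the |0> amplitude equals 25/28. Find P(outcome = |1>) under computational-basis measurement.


|alpha|^2 = 25/28 = 0.8929
|beta|^2 = 1 - 25/28 = 3/28 = 0.1071
P(|1>) = |beta|^2 = 0.1071

0.1071


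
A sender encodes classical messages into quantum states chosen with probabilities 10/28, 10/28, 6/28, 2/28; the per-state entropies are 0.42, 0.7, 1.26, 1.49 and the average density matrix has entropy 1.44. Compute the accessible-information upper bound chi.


chi = S(rho) - sum_i p_i * S(rho_i)
Weighted entropy = 10/28 * 0.42 + 10/28 * 0.7 + 6/28 * 1.26 + 2/28 * 1.49
= 0.7764
chi = 1.44 - 0.7764
= 0.6636

0.6636


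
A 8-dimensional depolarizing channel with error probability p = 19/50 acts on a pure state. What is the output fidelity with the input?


F = (1-p) + p/d
= (1 - 0.3800) + 0.3800/8
= 0.6200 + 0.0475
= 0.6675

0.6675


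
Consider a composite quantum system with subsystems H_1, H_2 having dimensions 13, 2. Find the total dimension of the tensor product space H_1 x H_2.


dim(H_1 x H_2) = 13 * 2
= 26

26


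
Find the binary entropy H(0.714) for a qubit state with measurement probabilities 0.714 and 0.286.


S = -p*log2(p) - (1-p)*log2(1-p)
p = 0.7140, 1-p = 0.2860
= -0.7140 * log2(0.7140) - 0.2860 * log2(0.2860)
= -(-0.3470) - (-0.5165)
= 0.8635

0.8635


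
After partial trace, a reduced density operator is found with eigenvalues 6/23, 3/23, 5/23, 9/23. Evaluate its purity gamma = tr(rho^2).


tr(rho^2) = sum of eigenvalues squared
= (6/23)^2 + (3/23)^2 + (5/23)^2 + (9/23)^2
= (36 + 9 + 25 + 81) / 529
= 151/529
= 0.2854

0.2854


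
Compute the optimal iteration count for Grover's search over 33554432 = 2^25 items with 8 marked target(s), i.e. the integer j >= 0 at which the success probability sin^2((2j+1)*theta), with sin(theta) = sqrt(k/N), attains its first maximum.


After j Grover iterations the success probability is P(j) = sin^2((2j+1)*theta), where sin(theta) = sqrt(k/N).
N = 2^25 = 33554432, k = 8
sin(theta) = sqrt(k/N) = 0.00048828125
theta = arcsin(sqrt(k/N)) = 0.0004882812694 rad
P(j) reaches its first maximum when (2j+1)*theta is as close as possible to pi/2, i.e. j = round(pi/(4*theta) - 1/2).
pi/(4*theta) - 1/2 = 1607.9954
(For comparison, the common estimate pi/4 * sqrt(N/k) = 1608.4954; the exact maximiser is used here.)
Optimal iterations = 1608

1608


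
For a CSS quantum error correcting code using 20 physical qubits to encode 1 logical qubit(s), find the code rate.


Code rate R = k/n
= 1/20
= 0.0500

0.0500


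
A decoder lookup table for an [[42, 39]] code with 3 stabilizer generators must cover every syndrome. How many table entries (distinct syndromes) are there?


Each stabilizer generator gives a binary (+1 or -1) measurement outcome.
With 3 independent generators:
Total syndromes = 2^3
= 8

8


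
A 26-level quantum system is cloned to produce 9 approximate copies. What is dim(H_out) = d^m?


Output space = H^(tensor 9) where dim(H) = 26
dim = 26^9
= 676 (after 2 factors)
= 17576 (after 3 factors)
= 456976 (after 4 factors)
= 11881376 (after 5 factors)
= 308915776 (after 6 factors)
= 8031810176 (after 7 factors)
= 208827064576 (after 8 factors)
= 5429503678976 (after 9 factors)
= 5429503678976

5429503678976


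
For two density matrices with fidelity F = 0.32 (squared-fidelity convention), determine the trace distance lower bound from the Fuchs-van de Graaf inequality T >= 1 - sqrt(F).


Fuchs-van de Graaf (squared-fidelity convention): 1 - sqrt(F) <= T <= sqrt(1 - F).
Lower bound: T >= 1 - sqrt(F)
sqrt(F) = sqrt(0.32) = 0.5657
T >= 1 - 0.5657
T >= 0.4343

0.4343


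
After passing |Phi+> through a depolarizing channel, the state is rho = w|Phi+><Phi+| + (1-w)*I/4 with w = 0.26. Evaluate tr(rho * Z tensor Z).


|Phi+> = (|00> + |11>)/sqrt(2)
For the pure Bell state, <Z_A Z_B> = +1 (Bell-state Pauli correlator).
The maximally-mixed part I/4 has tr(I/4 * P tensor P) = 0 for any traceless Pauli P.
So <Z_A Z_B>_rho = w * (+1) + (1 - w) * 0
= 0.26 * (+1)
= 0.2600

0.2600


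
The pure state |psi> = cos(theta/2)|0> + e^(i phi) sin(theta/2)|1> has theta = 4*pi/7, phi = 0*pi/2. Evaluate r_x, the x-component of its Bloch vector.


theta = 1.7952, phi = 0.0000
r_x = sin(theta)*cos(phi) = 0.9749 * 1.0000
r_x = 0.9749

0.9749


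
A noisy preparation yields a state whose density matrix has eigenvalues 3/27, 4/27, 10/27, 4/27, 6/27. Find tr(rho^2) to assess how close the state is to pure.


tr(rho^2) = sum of eigenvalues squared
= (3/27)^2 + (4/27)^2 + (10/27)^2 + (4/27)^2 + (6/27)^2
= (9 + 16 + 100 + 16 + 36) / 729
= 177/729
= 0.2428

0.2428


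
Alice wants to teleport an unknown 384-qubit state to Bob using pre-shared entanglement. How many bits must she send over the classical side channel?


Quantum teleportation requires 2 classical bits per qubit teleported.
384 qubit(s) -> 2 * 384 = 768 classical bits

768


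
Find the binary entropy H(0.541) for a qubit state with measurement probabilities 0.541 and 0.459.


S = -p*log2(p) - (1-p)*log2(1-p)
p = 0.5410, 1-p = 0.4590
= -0.5410 * log2(0.5410) - 0.4590 * log2(0.4590)
= -(-0.4795) - (-0.5157)
= 0.9951

0.9951


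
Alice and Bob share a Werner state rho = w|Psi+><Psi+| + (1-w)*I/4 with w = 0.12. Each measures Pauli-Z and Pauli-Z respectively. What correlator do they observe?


|Psi+> = (|01> + |10>)/sqrt(2)
For the pure Bell state, <Z_A Z_B> = -1 (Bell-state Pauli correlator).
The maximally-mixed part I/4 has tr(I/4 * P tensor P) = 0 for any traceless Pauli P.
So <Z_A Z_B>_rho = w * (-1) + (1 - w) * 0
= 0.12 * (-1)
= -0.1200

-0.1200


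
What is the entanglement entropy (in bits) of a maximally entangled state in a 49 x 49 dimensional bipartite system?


For a maximally entangled state in d x d:
S = log2(d) = log2(49)
= 5.6147

5.6147


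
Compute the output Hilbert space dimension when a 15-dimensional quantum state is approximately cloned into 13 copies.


Output space = H^(tensor 13) where dim(H) = 15
dim = 15^13
= 225 (after 2 factors)
= 3375 (after 3 factors)
= 50625 (after 4 factors)
= 759375 (after 5 factors)
= 11390625 (after 6 factors)
= 170859375 (after 7 factors)
= 2562890625 (after 8 factors)
= 38443359375 (after 9 factors)
= 576650390625 (after 10 factors)
= 8649755859375 (after 11 factors)
= 129746337890625 (after 12 factors)
= 1946195068359375 (after 13 factors)
= 1946195068359375

1946195068359375


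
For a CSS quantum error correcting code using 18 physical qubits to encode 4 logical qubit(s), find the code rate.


Code rate R = k/n
= 4/18
= 0.2222

0.2222


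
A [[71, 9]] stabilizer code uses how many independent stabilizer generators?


For an [[n,k]] stabilizer code:
Number of stabilizer generators = n - k
= 71 - 9
= 62

62


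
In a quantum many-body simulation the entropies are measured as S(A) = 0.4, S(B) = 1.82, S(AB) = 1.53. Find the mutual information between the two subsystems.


I(A:B) = S(A) + S(B) - S(AB)
= 0.4 + 1.82 - 1.53
= 0.6900

0.6900


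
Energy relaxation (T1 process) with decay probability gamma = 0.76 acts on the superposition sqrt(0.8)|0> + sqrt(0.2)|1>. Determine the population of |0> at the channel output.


For amplitude damping with parameter gamma on state sqrt(a)|0> + sqrt(b)|1>:
alpha^2 = 0.8, beta^2 = 0.2
P(|0>) = alpha^2 + gamma * beta^2
= 0.8 + 0.76 * 0.2
= 0.8 + 0.1520
= 0.9520

0.9520


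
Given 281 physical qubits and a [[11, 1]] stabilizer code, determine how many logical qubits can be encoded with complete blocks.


Each code block uses 11 physical qubits for 1 logical qubit(s).
Number of complete blocks = floor(281 / 11) = 25
Logical qubits = 25 * 1
= 25

25


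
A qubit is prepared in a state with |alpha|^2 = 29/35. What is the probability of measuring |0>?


|alpha|^2 = 29/35 = 0.8286
|beta|^2 = 1 - 29/35 = 6/35 = 0.1714
P(|0>) = |alpha|^2 = 0.8286

0.8286


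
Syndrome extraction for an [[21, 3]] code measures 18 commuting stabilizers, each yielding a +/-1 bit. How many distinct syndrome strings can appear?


Each stabilizer generator gives a binary (+1 or -1) measurement outcome.
With 18 independent generators:
Total syndromes = 2^18
= 262144

262144


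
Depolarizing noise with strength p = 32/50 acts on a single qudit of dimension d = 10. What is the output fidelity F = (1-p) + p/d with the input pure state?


F = (1-p) + p/d
= (1 - 0.6400) + 0.6400/10
= 0.3600 + 0.0640
= 0.4240

0.4240


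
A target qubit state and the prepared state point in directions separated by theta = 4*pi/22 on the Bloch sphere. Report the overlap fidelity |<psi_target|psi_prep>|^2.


For states separated by angle theta on Bloch sphere:
F = cos^2(theta/2)
theta = 4*pi/22 = 0.5712
theta/2 = 0.2856
cos(theta/2) = 0.9595
F = 0.9206

0.9206


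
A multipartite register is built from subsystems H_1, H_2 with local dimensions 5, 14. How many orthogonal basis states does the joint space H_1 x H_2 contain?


dim(H_1 x H_2) = 5 * 14
= 70

70


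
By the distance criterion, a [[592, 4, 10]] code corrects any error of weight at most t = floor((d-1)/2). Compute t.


Code parameters: [[592, 4, 10]], distance d = 10.
Number of correctable errors = floor((d-1)/2)
= floor((10 - 1)/2)
= floor(9/2)
= 4

4


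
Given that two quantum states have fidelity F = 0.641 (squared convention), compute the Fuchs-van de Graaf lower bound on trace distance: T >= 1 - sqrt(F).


Fuchs-van de Graaf (squared-fidelity convention): 1 - sqrt(F) <= T <= sqrt(1 - F).
Lower bound: T >= 1 - sqrt(F)
sqrt(F) = sqrt(0.641) = 0.8006
T >= 1 - 0.8006
T >= 0.1994

0.1994


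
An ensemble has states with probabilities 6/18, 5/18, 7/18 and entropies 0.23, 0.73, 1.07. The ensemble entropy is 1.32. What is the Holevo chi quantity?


chi = S(rho) - sum_i p_i * S(rho_i)
Weighted entropy = 6/18 * 0.23 + 5/18 * 0.73 + 7/18 * 1.07
= 0.6956
chi = 1.32 - 0.6956
= 0.6244

0.6244


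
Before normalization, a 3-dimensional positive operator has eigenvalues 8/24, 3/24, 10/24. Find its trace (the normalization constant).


tr(M) = sum of eigenvalues
= 8/24 + 3/24 + 10/24
= 21/24
= 0.8750

0.8750


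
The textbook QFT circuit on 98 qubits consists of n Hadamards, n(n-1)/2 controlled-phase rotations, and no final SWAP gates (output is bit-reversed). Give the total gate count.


Hadamard gates: 98
Controlled rotations: n*(n-1)/2 = 98*97/2 = 4753
SWAP gates: 0 (omitted)
Total = 98 + 4753
= 4851

4851


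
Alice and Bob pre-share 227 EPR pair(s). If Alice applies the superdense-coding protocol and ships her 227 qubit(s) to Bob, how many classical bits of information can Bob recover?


Superdense coding allows 2 classical bits per shared entangled pair.
227 pair(s) -> 2 * 227 = 454 classical bits

454


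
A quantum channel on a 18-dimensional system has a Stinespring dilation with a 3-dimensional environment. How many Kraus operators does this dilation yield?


Tracing out the environment in an orthonormal basis {|i>_E} gives Kraus operators K_i = <i|_E U |0>_E.
Number of Kraus operators = dim(H_env) = d_env
= 3

3


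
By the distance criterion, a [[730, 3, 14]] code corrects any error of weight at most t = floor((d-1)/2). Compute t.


Code parameters: [[730, 3, 14]], distance d = 14.
Number of correctable errors = floor((d-1)/2)
= floor((14 - 1)/2)
= floor(13/2)
= 6

6


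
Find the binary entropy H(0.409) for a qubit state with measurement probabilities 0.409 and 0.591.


S = -p*log2(p) - (1-p)*log2(1-p)
p = 0.4090, 1-p = 0.5910
= -0.4090 * log2(0.4090) - 0.5910 * log2(0.5910)
= -(-0.5275) - (-0.4484)
= 0.9760

0.9760


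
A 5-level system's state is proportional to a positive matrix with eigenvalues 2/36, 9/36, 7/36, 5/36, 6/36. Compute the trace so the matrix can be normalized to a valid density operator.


tr(M) = sum of eigenvalues
= 2/36 + 9/36 + 7/36 + 5/36 + 6/36
= 29/36
= 0.8056

0.8056


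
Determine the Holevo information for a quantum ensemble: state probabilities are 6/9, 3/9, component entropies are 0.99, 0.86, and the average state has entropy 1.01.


chi = S(rho) - sum_i p_i * S(rho_i)
Weighted entropy = 6/9 * 0.99 + 3/9 * 0.86
= 0.9467
chi = 1.01 - 0.9467
= 0.0633

0.0633


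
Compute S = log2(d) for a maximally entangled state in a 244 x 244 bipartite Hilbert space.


For a maximally entangled state in d x d:
S = log2(d) = log2(244)
= 7.9307

7.9307


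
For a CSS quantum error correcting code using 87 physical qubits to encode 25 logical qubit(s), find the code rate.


Code rate R = k/n
= 25/87
= 0.2874

0.2874


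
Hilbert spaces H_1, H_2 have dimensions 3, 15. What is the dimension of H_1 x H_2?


dim(H_1 x H_2) = 3 * 15
= 45

45


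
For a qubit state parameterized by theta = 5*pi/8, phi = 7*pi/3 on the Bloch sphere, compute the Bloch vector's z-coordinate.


theta = 1.9635, phi = 7.3304
r_z = cos(theta) = -0.3827

-0.3827


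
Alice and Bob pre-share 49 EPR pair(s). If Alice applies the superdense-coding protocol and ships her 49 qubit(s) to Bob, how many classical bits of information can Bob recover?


Superdense coding allows 2 classical bits per shared entangled pair.
49 pair(s) -> 2 * 49 = 98 classical bits

98


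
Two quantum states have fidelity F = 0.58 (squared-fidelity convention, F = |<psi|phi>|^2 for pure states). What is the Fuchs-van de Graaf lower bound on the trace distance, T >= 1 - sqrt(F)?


Fuchs-van de Graaf (squared-fidelity convention): 1 - sqrt(F) <= T <= sqrt(1 - F).
Lower bound: T >= 1 - sqrt(F)
sqrt(F) = sqrt(0.58) = 0.7616
T >= 1 - 0.7616
T >= 0.2384

0.2384


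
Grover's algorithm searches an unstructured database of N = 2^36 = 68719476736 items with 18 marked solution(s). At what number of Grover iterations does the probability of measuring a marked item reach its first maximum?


After j Grover iterations the success probability is P(j) = sin^2((2j+1)*theta), where sin(theta) = sqrt(k/N).
N = 2^36 = 68719476736, k = 18
sin(theta) = sqrt(k/N) = 1.618438983e-05
theta = arcsin(sqrt(k/N)) = 1.618438983e-05 rad
P(j) reaches its first maximum when (2j+1)*theta is as close as possible to pi/2, i.e. j = round(pi/(4*theta) - 1/2).
pi/(4*theta) - 1/2 = 48527.6294
(For comparison, the common estimate pi/4 * sqrt(N/k) = 48528.1294; the exact maximiser is used here.)
Optimal iterations = 48528

48528


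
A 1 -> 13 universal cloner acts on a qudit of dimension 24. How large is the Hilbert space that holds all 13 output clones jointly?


Output space = H^(tensor 13) where dim(H) = 24
dim = 24^13
= 576 (after 2 factors)
= 13824 (after 3 factors)
= 331776 (after 4 factors)
= 7962624 (after 5 factors)
= 191102976 (after 6 factors)
= 4586471424 (after 7 factors)
= 110075314176 (after 8 factors)
= 2641807540224 (after 9 factors)
= 63403380965376 (after 10 factors)
= 1521681143169024 (after 11 factors)
= 36520347436056576 (after 12 factors)
= 876488338465357824 (after 13 factors)
= 876488338465357824

876488338465357824


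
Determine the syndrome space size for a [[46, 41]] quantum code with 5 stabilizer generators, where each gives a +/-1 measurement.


Each stabilizer generator gives a binary (+1 or -1) measurement outcome.
With 5 independent generators:
Total syndromes = 2^5
= 32

32


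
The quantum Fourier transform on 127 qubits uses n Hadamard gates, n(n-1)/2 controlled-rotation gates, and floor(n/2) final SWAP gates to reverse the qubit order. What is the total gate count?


Hadamard gates: 127
Controlled rotations: n*(n-1)/2 = 127*126/2 = 8001
SWAP gates: floor(n/2) = floor(127/2) = 63
Total = 127 + 8001 + 63
= 8191

8191


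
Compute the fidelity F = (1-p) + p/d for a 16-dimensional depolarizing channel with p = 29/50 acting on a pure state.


F = (1-p) + p/d
= (1 - 0.5800) + 0.5800/16
= 0.4200 + 0.0362
= 0.4563

0.4563


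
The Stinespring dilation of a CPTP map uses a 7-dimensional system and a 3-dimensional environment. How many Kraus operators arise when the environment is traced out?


Tracing out the environment in an orthonormal basis {|i>_E} gives Kraus operators K_i = <i|_E U |0>_E.
Number of Kraus operators = dim(H_env) = d_env
= 3

3


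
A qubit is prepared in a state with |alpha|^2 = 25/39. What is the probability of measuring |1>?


|alpha|^2 = 25/39 = 0.6410
|beta|^2 = 1 - 25/39 = 14/39 = 0.3590
P(|1>) = |beta|^2 = 0.3590

0.3590


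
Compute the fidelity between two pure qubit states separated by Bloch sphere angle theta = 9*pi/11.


For states separated by angle theta on Bloch sphere:
F = cos^2(theta/2)
theta = 9*pi/11 = 2.5704
theta/2 = 1.2852
cos(theta/2) = 0.2817
F = 0.0794

0.0794


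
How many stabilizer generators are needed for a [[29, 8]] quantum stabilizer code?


For an [[n,k]] stabilizer code:
Number of stabilizer generators = n - k
= 29 - 8
= 21

21


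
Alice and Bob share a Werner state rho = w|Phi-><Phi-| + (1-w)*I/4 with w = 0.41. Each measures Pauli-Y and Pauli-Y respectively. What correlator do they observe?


|Phi-> = (|00> - |11>)/sqrt(2)
For the pure Bell state, <Y_A Y_B> = +1 (Bell-state Pauli correlator).
The maximally-mixed part I/4 has tr(I/4 * P tensor P) = 0 for any traceless Pauli P.
So <Y_A Y_B>_rho = w * (+1) + (1 - w) * 0
= 0.41 * (+1)
= 0.4100

0.4100


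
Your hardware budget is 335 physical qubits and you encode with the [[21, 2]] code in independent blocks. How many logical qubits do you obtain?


Each code block uses 21 physical qubits for 2 logical qubit(s).
Number of complete blocks = floor(335 / 21) = 15
Logical qubits = 15 * 2
= 30

30


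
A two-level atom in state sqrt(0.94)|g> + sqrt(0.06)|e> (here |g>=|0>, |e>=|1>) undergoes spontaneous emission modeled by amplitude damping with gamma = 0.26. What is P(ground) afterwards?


For amplitude damping with parameter gamma on state sqrt(a)|0> + sqrt(b)|1>:
alpha^2 = 0.94, beta^2 = 0.06
P(|0>) = alpha^2 + gamma * beta^2
= 0.94 + 0.26 * 0.06
= 0.94 + 0.0156
= 0.9556

0.9556


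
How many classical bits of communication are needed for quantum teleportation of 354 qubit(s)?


Quantum teleportation requires 2 classical bits per qubit teleported.
354 qubit(s) -> 2 * 354 = 708 classical bits

708


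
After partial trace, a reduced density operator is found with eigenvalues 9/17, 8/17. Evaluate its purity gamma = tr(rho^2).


tr(rho^2) = sum of eigenvalues squared
= (9/17)^2 + (8/17)^2
= (81 + 64) / 289
= 145/289
= 0.5017

0.5017


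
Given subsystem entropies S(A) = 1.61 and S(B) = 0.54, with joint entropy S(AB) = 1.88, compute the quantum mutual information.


I(A:B) = S(A) + S(B) - S(AB)
= 1.61 + 0.54 - 1.88
= 0.2700

0.2700


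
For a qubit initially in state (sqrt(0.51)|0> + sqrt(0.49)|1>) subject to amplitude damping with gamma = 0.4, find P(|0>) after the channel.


For amplitude damping with parameter gamma on state sqrt(a)|0> + sqrt(b)|1>:
alpha^2 = 0.51, beta^2 = 0.49
P(|0>) = alpha^2 + gamma * beta^2
= 0.51 + 0.4 * 0.49
= 0.51 + 0.1960
= 0.7060

0.7060


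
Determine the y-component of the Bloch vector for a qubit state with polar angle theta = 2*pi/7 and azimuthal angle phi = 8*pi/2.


theta = 0.8976, phi = 12.5664
r_y = sin(theta)*sin(phi) = 0.7818 * 0.0000
r_y = 0.0000

0.0000


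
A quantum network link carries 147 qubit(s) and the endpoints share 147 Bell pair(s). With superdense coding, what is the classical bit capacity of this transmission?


Superdense coding allows 2 classical bits per shared entangled pair.
147 pair(s) -> 2 * 147 = 294 classical bits

294


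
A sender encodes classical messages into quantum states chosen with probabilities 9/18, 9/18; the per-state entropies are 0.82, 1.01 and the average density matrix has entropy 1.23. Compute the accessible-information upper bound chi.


chi = S(rho) - sum_i p_i * S(rho_i)
Weighted entropy = 9/18 * 0.82 + 9/18 * 1.01
= 0.9150
chi = 1.23 - 0.9150
= 0.3150

0.3150


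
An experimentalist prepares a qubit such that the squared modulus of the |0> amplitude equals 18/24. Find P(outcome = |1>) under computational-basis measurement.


|alpha|^2 = 18/24 = 0.7500
|beta|^2 = 1 - 18/24 = 6/24 = 0.2500
P(|1>) = |beta|^2 = 0.2500

0.2500


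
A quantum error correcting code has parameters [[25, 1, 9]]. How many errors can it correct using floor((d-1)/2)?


Code parameters: [[25, 1, 9]], distance d = 9.
Number of correctable errors = floor((d-1)/2)
= floor((9 - 1)/2)
= floor(8/2)
= 4

4


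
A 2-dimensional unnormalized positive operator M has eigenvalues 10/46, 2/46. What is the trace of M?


tr(M) = sum of eigenvalues
= 10/46 + 2/46
= 12/46
= 0.2609

0.2609
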